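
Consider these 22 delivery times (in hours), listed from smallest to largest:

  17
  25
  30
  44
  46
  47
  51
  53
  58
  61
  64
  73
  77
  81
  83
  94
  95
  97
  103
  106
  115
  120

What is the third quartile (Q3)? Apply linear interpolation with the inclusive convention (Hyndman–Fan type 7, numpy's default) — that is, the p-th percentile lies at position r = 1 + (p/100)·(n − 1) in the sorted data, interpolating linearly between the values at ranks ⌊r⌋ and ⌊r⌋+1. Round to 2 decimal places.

n = 22.
r = 1 + (75/100)·(22 − 1) = 1 + 15.75 = 16.75.
Rank 16 is 94 and rank 17 is 95.
Interpolate: 94 + 0.75·(95 − 94) = 94 + 0.75·1 = 94.75.

94.75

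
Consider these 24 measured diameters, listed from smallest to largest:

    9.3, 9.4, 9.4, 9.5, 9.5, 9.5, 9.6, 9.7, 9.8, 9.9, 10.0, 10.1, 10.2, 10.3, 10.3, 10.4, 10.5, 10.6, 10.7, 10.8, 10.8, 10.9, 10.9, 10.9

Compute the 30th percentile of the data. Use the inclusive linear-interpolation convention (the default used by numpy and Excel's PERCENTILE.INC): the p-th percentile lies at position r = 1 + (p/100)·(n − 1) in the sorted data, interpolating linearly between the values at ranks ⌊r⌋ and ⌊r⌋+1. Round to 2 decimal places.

9.69

n = 24.
r = 1 + (30/100)·(24 − 1) = 1 + 6.9 = 7.9.
Rank 7 is 9.6 and rank 8 is 9.7.
Interpolate: 9.6 + 0.9·(9.7 − 9.6) = 9.6 + 0.9·0.1 = 9.69.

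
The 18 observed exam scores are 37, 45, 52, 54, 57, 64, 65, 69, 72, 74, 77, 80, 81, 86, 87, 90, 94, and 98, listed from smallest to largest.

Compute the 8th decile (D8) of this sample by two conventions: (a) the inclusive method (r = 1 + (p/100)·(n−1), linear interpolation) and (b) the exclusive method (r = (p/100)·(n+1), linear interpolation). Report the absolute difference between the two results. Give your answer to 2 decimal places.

1.00

n = 18.
(a) r = 14.6; between ranks 14 (86) and 15 (87): 86.6.
(b) r = 15.2; between ranks 15 (87) and 16 (90): 87.6.
|86.6 − 87.6| = 1.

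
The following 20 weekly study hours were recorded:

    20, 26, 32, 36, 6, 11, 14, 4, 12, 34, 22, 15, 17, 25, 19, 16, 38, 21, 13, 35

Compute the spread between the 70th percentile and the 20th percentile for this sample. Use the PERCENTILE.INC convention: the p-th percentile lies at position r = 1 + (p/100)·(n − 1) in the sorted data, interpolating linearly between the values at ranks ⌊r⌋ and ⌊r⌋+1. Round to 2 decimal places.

12.50

Sorted: 4, 6, 11, 12, 13, 14, 15, 16, 17, 19, 20, 21, 22, 25, 26, 32, 34, 35, 36, 38.
n = 20.
P20: r = 4.8; ranks 4–5 are 12, 13; interpolating gives 12.8.
P70: r = 14.3; ranks 14–15 are 25, 26; interpolating gives 25.3.
Difference: 25.3 − 12.8 = 12.5.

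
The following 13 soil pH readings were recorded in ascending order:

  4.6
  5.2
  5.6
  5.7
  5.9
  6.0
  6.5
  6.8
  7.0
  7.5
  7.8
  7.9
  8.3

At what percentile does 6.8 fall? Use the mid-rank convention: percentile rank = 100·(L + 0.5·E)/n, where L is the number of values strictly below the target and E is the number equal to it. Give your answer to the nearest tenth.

57.7

Count below 6.8: L = 7; count equal: E = 1; n = 13.
Percentile rank = 100·(7 + 0.5·1)/13 = 100·7.5/13 = 57.69.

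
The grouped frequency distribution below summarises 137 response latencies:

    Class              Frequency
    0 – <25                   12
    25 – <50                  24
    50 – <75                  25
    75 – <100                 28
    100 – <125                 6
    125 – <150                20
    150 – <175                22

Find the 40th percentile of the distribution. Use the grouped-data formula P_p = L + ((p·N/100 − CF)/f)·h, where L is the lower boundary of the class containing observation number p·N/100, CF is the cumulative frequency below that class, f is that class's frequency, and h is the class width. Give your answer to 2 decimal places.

68.80

N = 137; target position k = 40/100 · 137 = 54.8.
Cumulative frequencies: 12, 36, 61, 89, 95, 115, 137.
Observation 54.8 falls in the class 50 – <75.
L = 50, CF = 36, f = 25, h = 25.
P40 = 50 + ((54.8 − 36)/25)·25 = 50 + 18.8 = 68.8.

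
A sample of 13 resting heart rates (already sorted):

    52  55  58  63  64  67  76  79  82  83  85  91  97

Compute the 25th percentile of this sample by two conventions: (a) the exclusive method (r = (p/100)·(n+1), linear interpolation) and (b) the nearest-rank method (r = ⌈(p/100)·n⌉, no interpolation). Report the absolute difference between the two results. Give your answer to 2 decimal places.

2.50

n = 13.
(a) r = 3.5; between ranks 3 (58) and 4 (63): 60.5.
(b) the nearest-rank method: rank 4 → 63.
|60.5 − 63| = 2.5.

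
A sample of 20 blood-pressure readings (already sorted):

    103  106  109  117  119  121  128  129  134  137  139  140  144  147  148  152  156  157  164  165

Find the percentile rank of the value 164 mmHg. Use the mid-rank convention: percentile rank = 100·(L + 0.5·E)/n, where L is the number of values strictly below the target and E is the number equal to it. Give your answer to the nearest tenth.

Count below 164: L = 18; count equal: E = 1; n = 20.
Percentile rank = 100·(18 + 0.5·1)/20 = 100·18.5/20 = 92.5.

92.5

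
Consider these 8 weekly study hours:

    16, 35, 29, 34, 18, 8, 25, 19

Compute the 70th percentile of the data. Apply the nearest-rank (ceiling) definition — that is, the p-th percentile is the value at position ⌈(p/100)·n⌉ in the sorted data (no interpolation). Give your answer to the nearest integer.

Sorted: 8, 16, 18, 19, 25, 29, 34, 35.
n = 8.
Position = ⌈70/100 · 8⌉ = ⌈5.6⌉ = 6.
The value at rank 6 is 29.

29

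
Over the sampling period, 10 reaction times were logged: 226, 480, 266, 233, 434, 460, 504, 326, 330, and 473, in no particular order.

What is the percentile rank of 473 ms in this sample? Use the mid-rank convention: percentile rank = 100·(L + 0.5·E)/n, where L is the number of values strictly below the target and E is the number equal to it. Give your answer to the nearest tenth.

75.0

Sorted: 226, 233, 266, 326, 330, 434, 460, 473, 480, 504.
Count below 473: L = 7; count equal: E = 1; n = 10.
Percentile rank = 100·(7 + 0.5·1)/10 = 100·7.5/10 = 75.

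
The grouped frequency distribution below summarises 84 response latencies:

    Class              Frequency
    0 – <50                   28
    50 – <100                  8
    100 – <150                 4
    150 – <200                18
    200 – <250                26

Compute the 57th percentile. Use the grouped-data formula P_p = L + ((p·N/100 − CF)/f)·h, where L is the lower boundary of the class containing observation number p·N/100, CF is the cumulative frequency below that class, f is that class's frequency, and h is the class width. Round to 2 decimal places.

171.89

N = 84; target position k = 57/100 · 84 = 47.88.
Cumulative frequencies: 28, 36, 40, 58, 84.
Observation 47.88 falls in the class 150 – <200.
L = 150, CF = 40, f = 18, h = 50.
P57 = 150 + ((47.88 − 40)/18)·50 = 150 + 21.8889 = 171.889.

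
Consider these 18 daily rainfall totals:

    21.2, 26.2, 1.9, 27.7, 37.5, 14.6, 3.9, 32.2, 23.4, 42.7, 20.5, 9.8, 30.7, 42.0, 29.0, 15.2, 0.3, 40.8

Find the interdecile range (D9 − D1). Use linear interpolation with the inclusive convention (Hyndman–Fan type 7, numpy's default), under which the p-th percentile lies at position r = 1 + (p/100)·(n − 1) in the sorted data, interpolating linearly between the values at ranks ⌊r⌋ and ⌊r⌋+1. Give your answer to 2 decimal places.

Sorted: 0.3, 1.9, 3.9, 9.8, 14.6, 15.2, 20.5, 21.2, 23.4, 26.2, 27.7, 29.0, 30.7, 32.2, 37.5, 40.8, 42.0, 42.7.
n = 18.
P10: r = 2.7; ranks 2–3 are 1.9, 3.9; interpolating gives 3.3.
P90: r = 16.3; ranks 16–17 are 40.8, 42.0; interpolating gives 41.16.
Difference: 41.16 − 3.3 = 37.86.

37.86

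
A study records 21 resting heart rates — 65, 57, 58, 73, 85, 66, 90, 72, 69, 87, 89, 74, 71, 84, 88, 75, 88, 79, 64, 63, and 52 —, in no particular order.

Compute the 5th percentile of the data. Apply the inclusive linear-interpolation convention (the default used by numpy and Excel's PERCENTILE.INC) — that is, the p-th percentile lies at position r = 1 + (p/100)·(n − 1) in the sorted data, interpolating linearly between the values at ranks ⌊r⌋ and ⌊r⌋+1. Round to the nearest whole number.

57

Sorted: 52, 57, 58, 63, 64, 65, 66, 69, 71, 72, 73, 74, 75, 79, 84, 85, 87, 88, 88, 89, 90.
n = 21.
r = 1 + (5/100)·(21 − 1) = 1 + 1 = 2.
r is an integer, so P5 is the value at rank 2: 57.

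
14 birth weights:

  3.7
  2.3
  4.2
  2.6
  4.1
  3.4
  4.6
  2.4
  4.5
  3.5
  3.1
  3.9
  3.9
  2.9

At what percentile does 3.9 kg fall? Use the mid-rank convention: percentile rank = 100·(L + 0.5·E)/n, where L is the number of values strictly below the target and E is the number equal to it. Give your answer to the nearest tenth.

Sorted: 2.3, 2.4, 2.6, 2.9, 3.1, 3.4, 3.5, 3.7, 3.9, 3.9, 4.1, 4.2, 4.5, 4.6.
Count below 3.9: L = 8; count equal: E = 2; n = 14.
Percentile rank = 100·(8 + 0.5·2)/14 = 100·9/14 = 64.29.

64.3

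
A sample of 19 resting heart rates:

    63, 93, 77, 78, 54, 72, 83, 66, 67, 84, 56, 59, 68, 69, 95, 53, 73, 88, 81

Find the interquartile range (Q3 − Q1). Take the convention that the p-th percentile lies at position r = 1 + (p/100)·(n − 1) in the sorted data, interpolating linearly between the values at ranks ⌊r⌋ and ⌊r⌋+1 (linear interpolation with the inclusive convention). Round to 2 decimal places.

Sorted: 53, 54, 56, 59, 63, 66, 67, 68, 69, 72, 73, 77, 78, 81, 83, 84, 88, 93, 95.
n = 19.
P25: r = 5.5; ranks 5–6 are 63, 66; interpolating gives 64.5.
P75: r = 14.5; ranks 14–15 are 81, 83; interpolating gives 82.
Difference: 82 − 64.5 = 17.5.

17.50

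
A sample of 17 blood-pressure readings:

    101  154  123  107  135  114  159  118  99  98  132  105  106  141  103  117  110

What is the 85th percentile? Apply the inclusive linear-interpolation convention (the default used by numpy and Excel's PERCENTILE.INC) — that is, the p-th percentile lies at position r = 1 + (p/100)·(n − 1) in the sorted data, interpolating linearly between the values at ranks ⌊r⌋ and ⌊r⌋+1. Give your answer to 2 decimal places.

Sorted: 98, 99, 101, 103, 105, 106, 107, 110, 114, 117, 118, 123, 132, 135, 141, 154, 159.
n = 17.
r = 1 + (85/100)·(17 − 1) = 1 + 13.6 = 14.6.
Rank 14 is 135 and rank 15 is 141.
Interpolate: 135 + 0.6·(141 − 135) = 135 + 0.6·6 = 138.6.

138.60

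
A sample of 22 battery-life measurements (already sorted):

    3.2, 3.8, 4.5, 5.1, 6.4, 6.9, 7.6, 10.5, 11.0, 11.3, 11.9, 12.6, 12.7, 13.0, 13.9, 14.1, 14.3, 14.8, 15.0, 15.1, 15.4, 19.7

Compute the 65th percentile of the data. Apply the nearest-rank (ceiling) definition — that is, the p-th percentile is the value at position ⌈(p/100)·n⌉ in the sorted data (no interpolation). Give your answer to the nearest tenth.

13.9

n = 22.
Position = ⌈65/100 · 22⌉ = ⌈14.3⌉ = 15.
The value at rank 15 is 13.9.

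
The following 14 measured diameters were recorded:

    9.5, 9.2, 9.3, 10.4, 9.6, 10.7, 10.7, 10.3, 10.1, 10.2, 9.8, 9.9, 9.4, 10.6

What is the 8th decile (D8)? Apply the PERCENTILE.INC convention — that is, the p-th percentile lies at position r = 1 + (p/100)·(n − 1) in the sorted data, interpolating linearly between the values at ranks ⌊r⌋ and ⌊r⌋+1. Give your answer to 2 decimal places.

10.48

Sorted: 9.2, 9.3, 9.4, 9.5, 9.6, 9.8, 9.9, 10.1, 10.2, 10.3, 10.4, 10.6, 10.7, 10.7.
n = 14.
r = 1 + (80/100)·(14 − 1) = 1 + 10.4 = 11.4.
Rank 11 is 10.4 and rank 12 is 10.6.
Interpolate: 10.4 + 0.4·(10.6 − 10.4) = 10.4 + 0.4·0.2 = 10.48.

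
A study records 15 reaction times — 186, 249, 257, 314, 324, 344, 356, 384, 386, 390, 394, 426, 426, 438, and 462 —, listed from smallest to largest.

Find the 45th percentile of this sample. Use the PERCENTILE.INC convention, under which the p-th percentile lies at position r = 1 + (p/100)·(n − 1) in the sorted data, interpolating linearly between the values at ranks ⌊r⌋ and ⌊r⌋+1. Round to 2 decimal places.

364.40

n = 15.
r = 1 + (45/100)·(15 − 1) = 1 + 6.3 = 7.3.
Rank 7 is 356 and rank 8 is 384.
Interpolate: 356 + 0.3·(384 − 356) = 356 + 0.3·28 = 364.4.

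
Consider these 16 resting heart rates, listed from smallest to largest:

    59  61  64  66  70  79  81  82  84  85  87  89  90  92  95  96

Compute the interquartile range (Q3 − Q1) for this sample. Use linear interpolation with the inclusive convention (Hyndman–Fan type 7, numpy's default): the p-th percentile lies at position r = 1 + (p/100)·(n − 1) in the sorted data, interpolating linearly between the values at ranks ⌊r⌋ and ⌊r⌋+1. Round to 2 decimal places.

20.25

n = 16.
P25: r = 4.75; ranks 4–5 are 66, 70; interpolating gives 69.
P75: r = 12.25; ranks 12–13 are 89, 90; interpolating gives 89.25.
Difference: 89.25 − 69 = 20.25.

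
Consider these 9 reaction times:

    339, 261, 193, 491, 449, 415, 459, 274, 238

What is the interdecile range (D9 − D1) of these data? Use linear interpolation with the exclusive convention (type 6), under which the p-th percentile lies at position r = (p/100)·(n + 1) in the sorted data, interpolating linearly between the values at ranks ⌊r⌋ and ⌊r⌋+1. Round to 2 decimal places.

298.00

Sorted: 193, 238, 261, 274, 339, 415, 449, 459, 491.
n = 9.
P10: r = 1 (integer) → 193.
P90: r = 9 (integer) → 491.
Difference: 491 − 193 = 298.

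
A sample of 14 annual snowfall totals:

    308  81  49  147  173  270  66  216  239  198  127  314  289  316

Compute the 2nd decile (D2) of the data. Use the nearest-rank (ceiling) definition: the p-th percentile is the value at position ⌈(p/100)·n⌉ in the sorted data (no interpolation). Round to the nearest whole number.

Sorted: 49, 66, 81, 127, 147, 173, 198, 216, 239, 270, 289, 308, 314, 316.
n = 14.
Position = ⌈20/100 · 14⌉ = ⌈2.8⌉ = 3.
The value at rank 3 is 81.

81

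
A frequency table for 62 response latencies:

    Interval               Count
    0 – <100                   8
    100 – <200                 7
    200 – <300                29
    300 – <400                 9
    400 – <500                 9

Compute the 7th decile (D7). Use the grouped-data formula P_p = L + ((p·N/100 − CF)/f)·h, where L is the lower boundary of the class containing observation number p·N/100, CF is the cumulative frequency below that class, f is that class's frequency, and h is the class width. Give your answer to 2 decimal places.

N = 62; target position k = 70/100 · 62 = 43.4.
Cumulative frequencies: 8, 15, 44, 53, 62.
Observation 43.4 falls in the class 200 – <300.
L = 200, CF = 15, f = 29, h = 100.
P70 = 200 + ((43.4 − 15)/29)·100 = 200 + 97.931 = 297.931.

297.93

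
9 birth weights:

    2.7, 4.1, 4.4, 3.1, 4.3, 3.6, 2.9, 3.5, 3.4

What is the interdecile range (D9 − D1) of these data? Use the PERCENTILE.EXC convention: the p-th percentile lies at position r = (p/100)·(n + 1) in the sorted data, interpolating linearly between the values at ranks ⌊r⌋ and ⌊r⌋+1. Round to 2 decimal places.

1.70

Sorted: 2.7, 2.9, 3.1, 3.4, 3.5, 3.6, 4.1, 4.3, 4.4.
n = 9.
P10: r = 1 (integer) → 2.7.
P90: r = 9 (integer) → 4.4.
Difference: 4.4 − 2.7 = 1.7.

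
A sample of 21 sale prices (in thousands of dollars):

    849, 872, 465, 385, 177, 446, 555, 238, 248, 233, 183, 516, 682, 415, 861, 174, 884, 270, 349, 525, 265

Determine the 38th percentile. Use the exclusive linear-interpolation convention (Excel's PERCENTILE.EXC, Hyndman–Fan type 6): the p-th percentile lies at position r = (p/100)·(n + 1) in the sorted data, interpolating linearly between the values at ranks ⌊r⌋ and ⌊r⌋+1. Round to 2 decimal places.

Sorted: 174, 177, 183, 233, 238, 248, 265, 270, 349, 385, 415, 446, 465, 516, 525, 555, 682, 849, 861, 872, 884.
n = 21.
r = (38/100)·(21 + 1) = 8.36.
Rank 8 is 270 and rank 9 is 349.
Interpolate: 270 + 0.36·(349 − 270) = 270 + 0.36·79 = 298.44.

298.44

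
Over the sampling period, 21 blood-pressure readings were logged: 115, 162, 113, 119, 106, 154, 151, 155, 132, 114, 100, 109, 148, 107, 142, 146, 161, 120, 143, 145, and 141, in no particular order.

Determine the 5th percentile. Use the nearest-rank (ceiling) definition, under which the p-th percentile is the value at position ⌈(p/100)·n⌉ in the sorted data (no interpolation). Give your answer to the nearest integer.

106

Sorted: 100, 106, 107, 109, 113, 114, 115, 119, 120, 132, 141, 142, 143, 145, 146, 148, 151, 154, 155, 161, 162.
n = 21.
Position = ⌈5/100 · 21⌉ = ⌈1.05⌉ = 2.
The value at rank 2 is 106.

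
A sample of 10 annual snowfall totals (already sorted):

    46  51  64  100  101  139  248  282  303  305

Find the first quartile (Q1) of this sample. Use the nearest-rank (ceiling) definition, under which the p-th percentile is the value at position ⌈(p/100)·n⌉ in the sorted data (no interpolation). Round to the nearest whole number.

n = 10.
Position = ⌈25/100 · 10⌉ = ⌈2.5⌉ = 3.
The value at rank 3 is 64.

64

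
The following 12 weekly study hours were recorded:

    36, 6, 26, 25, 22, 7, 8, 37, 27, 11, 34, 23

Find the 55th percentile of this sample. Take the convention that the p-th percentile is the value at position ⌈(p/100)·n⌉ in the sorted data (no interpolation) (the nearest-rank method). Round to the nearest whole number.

Sorted: 6, 7, 8, 11, 22, 23, 25, 26, 27, 34, 36, 37.
n = 12.
Position = ⌈55/100 · 12⌉ = ⌈6.6⌉ = 7.
The value at rank 7 is 25.

25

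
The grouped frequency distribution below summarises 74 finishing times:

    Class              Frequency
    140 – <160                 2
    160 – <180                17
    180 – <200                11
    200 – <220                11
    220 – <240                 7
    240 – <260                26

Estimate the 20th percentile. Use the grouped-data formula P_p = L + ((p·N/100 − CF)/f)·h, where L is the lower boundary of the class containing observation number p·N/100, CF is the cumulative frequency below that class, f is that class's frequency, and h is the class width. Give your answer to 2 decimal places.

N = 74; target position k = 20/100 · 74 = 14.8.
Cumulative frequencies: 2, 19, 30, 41, 48, 74.
Observation 14.8 falls in the class 160 – <180.
L = 160, CF = 2, f = 17, h = 20.
P20 = 160 + ((14.8 − 2)/17)·20 = 160 + 15.0588 = 175.059.

175.06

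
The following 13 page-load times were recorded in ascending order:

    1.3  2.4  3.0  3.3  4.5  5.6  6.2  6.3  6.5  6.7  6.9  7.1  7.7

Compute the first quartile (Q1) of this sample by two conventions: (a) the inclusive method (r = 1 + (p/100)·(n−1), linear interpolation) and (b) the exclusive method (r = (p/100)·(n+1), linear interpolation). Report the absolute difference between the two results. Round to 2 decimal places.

0.15

n = 13.
(a) r = 4 → value at rank 4 = 3.3.
(b) r = 3.5; between ranks 3 (3.0) and 4 (3.3): 3.15.
|3.3 − 3.15| = 0.15.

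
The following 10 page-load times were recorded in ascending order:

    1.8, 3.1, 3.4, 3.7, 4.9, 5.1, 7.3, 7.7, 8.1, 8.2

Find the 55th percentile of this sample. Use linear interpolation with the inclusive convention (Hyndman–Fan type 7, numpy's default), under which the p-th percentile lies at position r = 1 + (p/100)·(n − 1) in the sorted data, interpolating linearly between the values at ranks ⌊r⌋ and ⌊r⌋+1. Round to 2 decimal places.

5.09

n = 10.
r = 1 + (55/100)·(10 − 1) = 1 + 4.95 = 5.95.
Rank 5 is 4.9 and rank 6 is 5.1.
Interpolate: 4.9 + 0.95·(5.1 − 4.9) = 4.9 + 0.95·0.2 = 5.09.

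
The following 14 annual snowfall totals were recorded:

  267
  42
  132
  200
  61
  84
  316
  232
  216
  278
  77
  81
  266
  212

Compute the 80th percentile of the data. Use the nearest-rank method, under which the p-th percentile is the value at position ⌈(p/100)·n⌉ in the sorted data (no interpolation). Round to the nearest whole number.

267

Sorted: 42, 61, 77, 81, 84, 132, 200, 212, 216, 232, 266, 267, 278, 316.
n = 14.
Position = ⌈80/100 · 14⌉ = ⌈11.2⌉ = 12.
The value at rank 12 is 267.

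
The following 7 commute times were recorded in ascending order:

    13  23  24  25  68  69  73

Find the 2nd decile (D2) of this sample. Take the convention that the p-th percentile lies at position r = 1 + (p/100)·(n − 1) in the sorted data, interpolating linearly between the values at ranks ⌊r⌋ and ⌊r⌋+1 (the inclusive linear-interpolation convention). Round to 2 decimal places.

23.20

n = 7.
r = 1 + (20/100)·(7 − 1) = 1 + 1.2 = 2.2.
Rank 2 is 23 and rank 3 is 24.
Interpolate: 23 + 0.2·(24 − 23) = 23 + 0.2·1 = 23.2.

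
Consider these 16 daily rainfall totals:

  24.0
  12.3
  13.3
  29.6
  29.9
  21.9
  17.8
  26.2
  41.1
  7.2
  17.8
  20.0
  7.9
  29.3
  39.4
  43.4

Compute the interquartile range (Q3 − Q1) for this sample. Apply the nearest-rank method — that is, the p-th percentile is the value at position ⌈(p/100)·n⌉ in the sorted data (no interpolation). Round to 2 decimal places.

16.30

Sorted: 7.2, 7.9, 12.3, 13.3, 17.8, 17.8, 20.0, 21.9, 24.0, 26.2, 29.3, 29.6, 29.9, 39.4, 41.1, 43.4.
n = 16.
P25: rank ⌈25/100·16⌉ = 4 → 13.3.
P75: rank ⌈75/100·16⌉ = 12 → 29.6.
Difference: 29.6 − 13.3 = 16.3.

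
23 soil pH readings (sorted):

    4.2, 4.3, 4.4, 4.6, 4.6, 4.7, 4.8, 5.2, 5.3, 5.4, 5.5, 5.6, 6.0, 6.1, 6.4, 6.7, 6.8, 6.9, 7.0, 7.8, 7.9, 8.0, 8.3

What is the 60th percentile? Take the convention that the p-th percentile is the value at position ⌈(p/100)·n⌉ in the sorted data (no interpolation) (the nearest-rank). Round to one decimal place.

n = 23.
Position = ⌈60/100 · 23⌉ = ⌈13.8⌉ = 14.
The value at rank 14 is 6.1.

6.1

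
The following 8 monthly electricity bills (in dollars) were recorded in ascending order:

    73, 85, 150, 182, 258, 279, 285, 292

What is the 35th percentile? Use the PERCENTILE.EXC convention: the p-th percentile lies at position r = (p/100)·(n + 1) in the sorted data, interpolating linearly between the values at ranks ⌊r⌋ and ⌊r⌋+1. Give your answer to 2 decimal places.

n = 8.
r = (35/100)·(8 + 1) = 3.15.
Rank 3 is 150 and rank 4 is 182.
Interpolate: 150 + 0.15·(182 − 150) = 150 + 0.15·32 = 154.8.

154.80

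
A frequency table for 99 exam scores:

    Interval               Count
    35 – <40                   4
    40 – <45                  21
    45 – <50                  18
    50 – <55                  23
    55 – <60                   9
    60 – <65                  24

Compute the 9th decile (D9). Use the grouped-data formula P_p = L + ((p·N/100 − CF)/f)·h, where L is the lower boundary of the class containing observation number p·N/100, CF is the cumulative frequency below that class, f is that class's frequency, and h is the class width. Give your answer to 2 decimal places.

N = 99; target position k = 90/100 · 99 = 89.1.
Cumulative frequencies: 4, 25, 43, 66, 75, 99.
Observation 89.1 falls in the class 60 – <65.
L = 60, CF = 75, f = 24, h = 5.
P90 = 60 + ((89.1 − 75)/24)·5 = 60 + 2.9375 = 62.9375.

62.94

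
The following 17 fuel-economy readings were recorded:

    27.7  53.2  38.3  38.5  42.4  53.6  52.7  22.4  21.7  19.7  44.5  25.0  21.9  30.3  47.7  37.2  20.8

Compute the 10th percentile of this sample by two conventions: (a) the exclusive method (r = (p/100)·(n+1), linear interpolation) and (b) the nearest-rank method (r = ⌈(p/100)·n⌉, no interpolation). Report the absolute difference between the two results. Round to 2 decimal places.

Sorted: 19.7, 20.8, 21.7, 21.9, 22.4, 25.0, 27.7, 30.3, 37.2, 38.3, 38.5, 42.4, 44.5, 47.7, 52.7, 53.2, 53.6.
n = 17.
(a) r = 1.8; between ranks 1 (19.7) and 2 (20.8): 20.58.
(b) the nearest-rank method: rank 2 → 20.8.
|20.58 − 20.8| = 0.22.

0.22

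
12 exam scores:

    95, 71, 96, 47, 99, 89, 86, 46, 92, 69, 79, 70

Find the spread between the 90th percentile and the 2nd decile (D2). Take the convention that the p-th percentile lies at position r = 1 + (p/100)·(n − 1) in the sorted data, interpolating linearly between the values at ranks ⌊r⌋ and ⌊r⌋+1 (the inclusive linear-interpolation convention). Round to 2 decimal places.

26.70

Sorted: 46, 47, 69, 70, 71, 79, 86, 89, 92, 95, 96, 99.
n = 12.
P20: r = 3.2; ranks 3–4 are 69, 70; interpolating gives 69.2.
P90: r = 10.9; ranks 10–11 are 95, 96; interpolating gives 95.9.
Difference: 95.9 − 69.2 = 26.7.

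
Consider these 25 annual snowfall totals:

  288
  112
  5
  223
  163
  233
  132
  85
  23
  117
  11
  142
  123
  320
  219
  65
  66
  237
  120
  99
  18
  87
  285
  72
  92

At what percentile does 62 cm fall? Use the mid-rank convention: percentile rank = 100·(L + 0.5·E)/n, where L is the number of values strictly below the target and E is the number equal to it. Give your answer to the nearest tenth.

Sorted: 5, 11, 18, 23, 65, 66, 72, 85, 87, 92, 99, 112, 117, 120, 123, 132, 142, 163, 219, 223, 233, 237, 285, 288, 320.
Count below 62: L = 4; count equal: E = 0; n = 25.
Percentile rank = 100·(4 + 0.5·0)/25 = 100·4/25 = 16.

16.0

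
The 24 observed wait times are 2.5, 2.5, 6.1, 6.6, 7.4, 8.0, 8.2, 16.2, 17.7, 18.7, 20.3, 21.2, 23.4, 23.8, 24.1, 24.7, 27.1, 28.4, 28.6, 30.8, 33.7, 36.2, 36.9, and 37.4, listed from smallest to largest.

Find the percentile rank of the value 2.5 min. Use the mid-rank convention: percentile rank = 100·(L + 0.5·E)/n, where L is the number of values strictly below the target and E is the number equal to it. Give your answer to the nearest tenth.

Count below 2.5: L = 0; count equal: E = 2; n = 24.
Percentile rank = 100·(0 + 0.5·2)/24 = 100·1/24 = 4.167.

4.2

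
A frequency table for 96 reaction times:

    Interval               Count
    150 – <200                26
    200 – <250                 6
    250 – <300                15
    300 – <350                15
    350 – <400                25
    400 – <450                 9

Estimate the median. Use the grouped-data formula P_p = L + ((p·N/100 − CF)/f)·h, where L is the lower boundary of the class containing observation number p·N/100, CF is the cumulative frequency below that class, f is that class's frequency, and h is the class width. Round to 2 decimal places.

N = 96; target position k = 50/100 · 96 = 48.
Cumulative frequencies: 26, 32, 47, 62, 87, 96.
Observation 48 falls in the class 300 – <350.
L = 300, CF = 47, f = 15, h = 50.
P50 = 300 + ((48 − 47)/15)·50 = 300 + 3.33333 = 303.333.

303.33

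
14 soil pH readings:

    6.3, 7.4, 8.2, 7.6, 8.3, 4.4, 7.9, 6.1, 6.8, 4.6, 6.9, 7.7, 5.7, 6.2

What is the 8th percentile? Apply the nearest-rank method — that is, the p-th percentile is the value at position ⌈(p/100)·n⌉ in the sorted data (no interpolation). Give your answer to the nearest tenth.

Sorted: 4.4, 4.6, 5.7, 6.1, 6.2, 6.3, 6.8, 6.9, 7.4, 7.6, 7.7, 7.9, 8.2, 8.3.
n = 14.
Position = ⌈8/100 · 14⌉ = ⌈1.12⌉ = 2.
The value at rank 2 is 4.6.

4.6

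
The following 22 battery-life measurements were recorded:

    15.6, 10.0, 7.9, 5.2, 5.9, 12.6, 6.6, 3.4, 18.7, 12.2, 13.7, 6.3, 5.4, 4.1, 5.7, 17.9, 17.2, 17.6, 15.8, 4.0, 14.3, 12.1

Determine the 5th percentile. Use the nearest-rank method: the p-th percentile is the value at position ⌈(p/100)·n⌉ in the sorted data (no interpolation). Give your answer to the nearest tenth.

4.0

Sorted: 3.4, 4.0, 4.1, 5.2, 5.4, 5.7, 5.9, 6.3, 6.6, 7.9, 10.0, 12.1, 12.2, 12.6, 13.7, 14.3, 15.6, 15.8, 17.2, 17.6, 17.9, 18.7.
n = 22.
Position = ⌈5/100 · 22⌉ = ⌈1.1⌉ = 2.
The value at rank 2 is 4.0.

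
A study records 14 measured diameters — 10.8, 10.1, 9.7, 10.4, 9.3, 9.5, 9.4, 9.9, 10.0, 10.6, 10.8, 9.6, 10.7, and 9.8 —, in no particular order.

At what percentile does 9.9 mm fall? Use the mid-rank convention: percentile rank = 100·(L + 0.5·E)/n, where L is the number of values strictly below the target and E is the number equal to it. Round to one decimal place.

46.4

Sorted: 9.3, 9.4, 9.5, 9.6, 9.7, 9.8, 9.9, 10.0, 10.1, 10.4, 10.6, 10.7, 10.8, 10.8.
Count below 9.9: L = 6; count equal: E = 1; n = 14.
Percentile rank = 100·(6 + 0.5·1)/14 = 100·6.5/14 = 46.43.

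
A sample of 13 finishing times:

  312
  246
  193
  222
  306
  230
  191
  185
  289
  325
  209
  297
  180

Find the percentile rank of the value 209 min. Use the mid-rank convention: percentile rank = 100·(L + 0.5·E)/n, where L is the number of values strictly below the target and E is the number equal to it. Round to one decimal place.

34.6

Sorted: 180, 185, 191, 193, 209, 222, 230, 246, 289, 297, 306, 312, 325.
Count below 209: L = 4; count equal: E = 1; n = 13.
Percentile rank = 100·(4 + 0.5·1)/13 = 100·4.5/13 = 34.62.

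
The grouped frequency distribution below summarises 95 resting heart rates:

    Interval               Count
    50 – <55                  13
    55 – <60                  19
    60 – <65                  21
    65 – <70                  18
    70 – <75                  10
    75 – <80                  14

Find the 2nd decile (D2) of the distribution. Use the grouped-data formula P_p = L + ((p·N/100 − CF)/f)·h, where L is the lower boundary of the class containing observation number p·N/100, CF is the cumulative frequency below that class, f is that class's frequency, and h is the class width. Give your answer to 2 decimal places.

N = 95; target position k = 20/100 · 95 = 19.
Cumulative frequencies: 13, 32, 53, 71, 81, 95.
Observation 19 falls in the class 55 – <60.
L = 55, CF = 13, f = 19, h = 5.
P20 = 55 + ((19 − 13)/19)·5 = 55 + 1.57895 = 56.5789.

56.58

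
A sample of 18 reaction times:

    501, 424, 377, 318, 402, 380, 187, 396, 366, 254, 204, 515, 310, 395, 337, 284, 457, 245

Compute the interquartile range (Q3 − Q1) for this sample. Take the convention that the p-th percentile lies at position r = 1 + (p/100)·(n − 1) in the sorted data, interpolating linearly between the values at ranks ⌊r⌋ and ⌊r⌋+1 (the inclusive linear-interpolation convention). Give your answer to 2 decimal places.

110.00

Sorted: 187, 204, 245, 254, 284, 310, 318, 337, 366, 377, 380, 395, 396, 402, 424, 457, 501, 515.
n = 18.
P25: r = 5.25; ranks 5–6 are 284, 310; interpolating gives 290.5.
P75: r = 13.75; ranks 13–14 are 396, 402; interpolating gives 400.5.
Difference: 400.5 − 290.5 = 110.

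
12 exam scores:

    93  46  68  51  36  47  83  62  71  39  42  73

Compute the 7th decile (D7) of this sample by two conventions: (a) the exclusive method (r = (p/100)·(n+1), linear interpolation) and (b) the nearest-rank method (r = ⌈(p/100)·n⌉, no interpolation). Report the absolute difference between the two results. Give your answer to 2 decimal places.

0.20

Sorted: 36, 39, 42, 46, 47, 51, 62, 68, 71, 73, 83, 93.
n = 12.
(a) r = 9.1; between ranks 9 (71) and 10 (73): 71.2.
(b) the nearest-rank method: rank 9 → 71.
|71.2 − 71| = 0.2.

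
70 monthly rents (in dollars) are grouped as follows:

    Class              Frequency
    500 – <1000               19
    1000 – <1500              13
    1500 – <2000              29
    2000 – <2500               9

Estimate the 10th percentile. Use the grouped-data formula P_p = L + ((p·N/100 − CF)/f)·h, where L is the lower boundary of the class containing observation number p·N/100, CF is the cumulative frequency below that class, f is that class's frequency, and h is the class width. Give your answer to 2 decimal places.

N = 70; target position k = 10/100 · 70 = 7.
Cumulative frequencies: 19, 32, 61, 70.
Observation 7 falls in the class 500 – <1000.
L = 500, CF = 0, f = 19, h = 500.
P10 = 500 + ((7 − 0)/19)·500 = 500 + 184.211 = 684.211.

684.21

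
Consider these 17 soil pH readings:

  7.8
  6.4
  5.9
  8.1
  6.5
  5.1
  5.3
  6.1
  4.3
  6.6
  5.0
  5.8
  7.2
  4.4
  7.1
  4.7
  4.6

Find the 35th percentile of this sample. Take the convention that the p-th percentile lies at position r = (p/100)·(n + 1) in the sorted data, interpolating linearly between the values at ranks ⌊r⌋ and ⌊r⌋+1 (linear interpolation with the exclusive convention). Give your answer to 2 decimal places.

5.16

Sorted: 4.3, 4.4, 4.6, 4.7, 5.0, 5.1, 5.3, 5.8, 5.9, 6.1, 6.4, 6.5, 6.6, 7.1, 7.2, 7.8, 8.1.
n = 17.
r = (35/100)·(17 + 1) = 6.3.
Rank 6 is 5.1 and rank 7 is 5.3.
Interpolate: 5.1 + 0.3·(5.3 − 5.1) = 5.1 + 0.3·0.2 = 5.16.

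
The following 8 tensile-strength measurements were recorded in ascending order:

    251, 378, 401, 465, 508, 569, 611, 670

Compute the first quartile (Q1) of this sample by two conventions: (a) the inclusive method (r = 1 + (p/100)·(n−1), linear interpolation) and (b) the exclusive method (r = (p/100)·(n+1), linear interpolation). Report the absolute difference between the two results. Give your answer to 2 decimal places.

n = 8.
(a) r = 2.75; between ranks 2 (378) and 3 (401): 395.25.
(b) r = 2.25; between ranks 2 (378) and 3 (401): 383.75.
|395.25 − 383.75| = 11.5.

11.50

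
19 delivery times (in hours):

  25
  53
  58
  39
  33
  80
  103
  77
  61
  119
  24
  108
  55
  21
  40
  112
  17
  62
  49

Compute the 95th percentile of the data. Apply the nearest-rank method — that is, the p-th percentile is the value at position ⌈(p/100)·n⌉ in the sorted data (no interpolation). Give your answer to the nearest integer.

119

Sorted: 17, 21, 24, 25, 33, 39, 40, 49, 53, 55, 58, 61, 62, 77, 80, 103, 108, 112, 119.
n = 19.
Position = ⌈95/100 · 19⌉ = ⌈18.05⌉ = 19.
The value at rank 19 is 119.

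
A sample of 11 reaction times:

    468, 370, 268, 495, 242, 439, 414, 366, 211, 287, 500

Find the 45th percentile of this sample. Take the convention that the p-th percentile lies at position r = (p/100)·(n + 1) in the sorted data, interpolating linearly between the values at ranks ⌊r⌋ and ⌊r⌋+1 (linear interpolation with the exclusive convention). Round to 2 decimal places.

Sorted: 211, 242, 268, 287, 366, 370, 414, 439, 468, 495, 500.
n = 11.
r = (45/100)·(11 + 1) = 5.4.
Rank 5 is 366 and rank 6 is 370.
Interpolate: 366 + 0.4·(370 − 366) = 366 + 0.4·4 = 367.6.

367.60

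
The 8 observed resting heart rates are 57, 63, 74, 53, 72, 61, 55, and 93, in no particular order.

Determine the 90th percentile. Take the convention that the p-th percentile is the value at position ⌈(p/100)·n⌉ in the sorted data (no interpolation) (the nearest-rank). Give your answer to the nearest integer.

93

Sorted: 53, 55, 57, 61, 63, 72, 74, 93.
n = 8.
Position = ⌈90/100 · 8⌉ = ⌈7.2⌉ = 8.
The value at rank 8 is 93.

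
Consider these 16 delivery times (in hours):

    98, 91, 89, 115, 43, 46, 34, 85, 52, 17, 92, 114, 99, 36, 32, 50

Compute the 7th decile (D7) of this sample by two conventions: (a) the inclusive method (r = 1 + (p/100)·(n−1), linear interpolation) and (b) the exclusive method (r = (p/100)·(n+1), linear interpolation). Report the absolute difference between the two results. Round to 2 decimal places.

Sorted: 17, 32, 34, 36, 43, 46, 50, 52, 85, 89, 91, 92, 98, 99, 114, 115.
n = 16.
(a) r = 11.5; between ranks 11 (91) and 12 (92): 91.5.
(b) r = 11.9; between ranks 11 (91) and 12 (92): 91.9.
|91.5 − 91.9| = 0.4.

0.40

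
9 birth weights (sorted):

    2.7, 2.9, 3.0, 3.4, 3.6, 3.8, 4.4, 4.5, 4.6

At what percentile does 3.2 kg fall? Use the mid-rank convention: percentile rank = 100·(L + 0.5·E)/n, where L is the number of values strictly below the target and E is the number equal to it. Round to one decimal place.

33.3

Count below 3.2: L = 3; count equal: E = 0; n = 9.
Percentile rank = 100·(3 + 0.5·0)/9 = 100·3/9 = 33.33.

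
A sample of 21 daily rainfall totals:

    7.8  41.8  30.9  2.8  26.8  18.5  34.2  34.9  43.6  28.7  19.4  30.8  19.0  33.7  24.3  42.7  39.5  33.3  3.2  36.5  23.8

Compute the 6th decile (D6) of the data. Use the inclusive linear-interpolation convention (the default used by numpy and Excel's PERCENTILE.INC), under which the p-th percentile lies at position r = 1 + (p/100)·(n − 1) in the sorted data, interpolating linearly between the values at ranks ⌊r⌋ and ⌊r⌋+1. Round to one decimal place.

Sorted: 2.8, 3.2, 7.8, 18.5, 19.0, 19.4, 23.8, 24.3, 26.8, 28.7, 30.8, 30.9, 33.3, 33.7, 34.2, 34.9, 36.5, 39.5, 41.8, 42.7, 43.6.
n = 21.
r = 1 + (60/100)·(21 − 1) = 1 + 12 = 13.
r is an integer, so P60 is the value at rank 13: 33.3.

33.3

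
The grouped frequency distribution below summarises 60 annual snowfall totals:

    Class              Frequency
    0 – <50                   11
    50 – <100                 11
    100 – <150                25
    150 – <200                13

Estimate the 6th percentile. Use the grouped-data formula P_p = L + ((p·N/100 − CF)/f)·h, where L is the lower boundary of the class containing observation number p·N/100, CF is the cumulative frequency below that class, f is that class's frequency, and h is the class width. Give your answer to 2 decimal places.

16.36

N = 60; target position k = 6/100 · 60 = 3.6.
Cumulative frequencies: 11, 22, 47, 60.
Observation 3.6 falls in the class 0 – <50.
L = 0, CF = 0, f = 11, h = 50.
P6 = 0 + ((3.6 − 0)/11)·50 = 0 + 16.3636 = 16.3636.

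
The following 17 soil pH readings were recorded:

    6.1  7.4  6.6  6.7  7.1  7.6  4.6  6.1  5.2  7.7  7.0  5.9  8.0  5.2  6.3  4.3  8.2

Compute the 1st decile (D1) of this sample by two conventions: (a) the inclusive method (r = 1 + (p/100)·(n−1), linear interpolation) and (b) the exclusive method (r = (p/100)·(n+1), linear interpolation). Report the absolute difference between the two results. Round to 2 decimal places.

0.42

Sorted: 4.3, 4.6, 5.2, 5.2, 5.9, 6.1, 6.1, 6.3, 6.6, 6.7, 7.0, 7.1, 7.4, 7.6, 7.7, 8.0, 8.2.
n = 17.
(a) r = 2.6; between ranks 2 (4.6) and 3 (5.2): 4.96.
(b) r = 1.8; between ranks 1 (4.3) and 2 (4.6): 4.54.
|4.96 − 4.54| = 0.42.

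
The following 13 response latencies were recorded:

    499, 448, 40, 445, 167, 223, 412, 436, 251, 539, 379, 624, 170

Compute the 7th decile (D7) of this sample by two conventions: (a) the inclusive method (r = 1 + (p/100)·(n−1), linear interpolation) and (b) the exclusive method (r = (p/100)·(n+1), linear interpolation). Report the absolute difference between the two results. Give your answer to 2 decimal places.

1.20

Sorted: 40, 167, 170, 223, 251, 379, 412, 436, 445, 448, 499, 539, 624.
n = 13.
(a) r = 9.4; between ranks 9 (445) and 10 (448): 446.2.
(b) r = 9.8; between ranks 9 (445) and 10 (448): 447.4.
|446.2 − 447.4| = 1.2.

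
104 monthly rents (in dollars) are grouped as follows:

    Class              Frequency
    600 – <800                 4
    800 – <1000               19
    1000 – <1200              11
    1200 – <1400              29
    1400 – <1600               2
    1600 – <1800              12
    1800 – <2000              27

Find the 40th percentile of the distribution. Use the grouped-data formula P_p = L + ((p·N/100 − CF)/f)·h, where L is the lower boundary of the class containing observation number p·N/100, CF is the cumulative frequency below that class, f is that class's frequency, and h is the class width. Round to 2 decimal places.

N = 104; target position k = 40/100 · 104 = 41.6.
Cumulative frequencies: 4, 23, 34, 63, 65, 77, 104.
Observation 41.6 falls in the class 1200 – <1400.
L = 1200, CF = 34, f = 29, h = 200.
P40 = 1200 + ((41.6 − 34)/29)·200 = 1200 + 52.4138 = 1252.41.

1252.41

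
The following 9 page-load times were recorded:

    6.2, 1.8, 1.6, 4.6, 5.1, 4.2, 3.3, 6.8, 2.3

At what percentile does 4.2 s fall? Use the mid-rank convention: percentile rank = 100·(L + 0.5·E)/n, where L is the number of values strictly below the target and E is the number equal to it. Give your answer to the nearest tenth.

Sorted: 1.6, 1.8, 2.3, 3.3, 4.2, 4.6, 5.1, 6.2, 6.8.
Count below 4.2: L = 4; count equal: E = 1; n = 9.
Percentile rank = 100·(4 + 0.5·1)/9 = 100·4.5/9 = 50.

50.0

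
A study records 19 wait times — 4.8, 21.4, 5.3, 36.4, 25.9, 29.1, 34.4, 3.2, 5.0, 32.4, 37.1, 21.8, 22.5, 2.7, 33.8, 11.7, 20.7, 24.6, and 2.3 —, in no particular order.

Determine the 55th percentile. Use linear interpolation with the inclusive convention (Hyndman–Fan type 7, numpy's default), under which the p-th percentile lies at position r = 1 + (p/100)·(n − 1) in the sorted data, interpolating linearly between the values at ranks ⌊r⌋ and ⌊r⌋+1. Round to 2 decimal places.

Sorted: 2.3, 2.7, 3.2, 4.8, 5.0, 5.3, 11.7, 20.7, 21.4, 21.8, 22.5, 24.6, 25.9, 29.1, 32.4, 33.8, 34.4, 36.4, 37.1.
n = 19.
r = 1 + (55/100)·(19 − 1) = 1 + 9.9 = 10.9.
Rank 10 is 21.8 and rank 11 is 22.5.
Interpolate: 21.8 + 0.9·(22.5 − 21.8) = 21.8 + 0.9·0.7 = 22.43.

22.43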